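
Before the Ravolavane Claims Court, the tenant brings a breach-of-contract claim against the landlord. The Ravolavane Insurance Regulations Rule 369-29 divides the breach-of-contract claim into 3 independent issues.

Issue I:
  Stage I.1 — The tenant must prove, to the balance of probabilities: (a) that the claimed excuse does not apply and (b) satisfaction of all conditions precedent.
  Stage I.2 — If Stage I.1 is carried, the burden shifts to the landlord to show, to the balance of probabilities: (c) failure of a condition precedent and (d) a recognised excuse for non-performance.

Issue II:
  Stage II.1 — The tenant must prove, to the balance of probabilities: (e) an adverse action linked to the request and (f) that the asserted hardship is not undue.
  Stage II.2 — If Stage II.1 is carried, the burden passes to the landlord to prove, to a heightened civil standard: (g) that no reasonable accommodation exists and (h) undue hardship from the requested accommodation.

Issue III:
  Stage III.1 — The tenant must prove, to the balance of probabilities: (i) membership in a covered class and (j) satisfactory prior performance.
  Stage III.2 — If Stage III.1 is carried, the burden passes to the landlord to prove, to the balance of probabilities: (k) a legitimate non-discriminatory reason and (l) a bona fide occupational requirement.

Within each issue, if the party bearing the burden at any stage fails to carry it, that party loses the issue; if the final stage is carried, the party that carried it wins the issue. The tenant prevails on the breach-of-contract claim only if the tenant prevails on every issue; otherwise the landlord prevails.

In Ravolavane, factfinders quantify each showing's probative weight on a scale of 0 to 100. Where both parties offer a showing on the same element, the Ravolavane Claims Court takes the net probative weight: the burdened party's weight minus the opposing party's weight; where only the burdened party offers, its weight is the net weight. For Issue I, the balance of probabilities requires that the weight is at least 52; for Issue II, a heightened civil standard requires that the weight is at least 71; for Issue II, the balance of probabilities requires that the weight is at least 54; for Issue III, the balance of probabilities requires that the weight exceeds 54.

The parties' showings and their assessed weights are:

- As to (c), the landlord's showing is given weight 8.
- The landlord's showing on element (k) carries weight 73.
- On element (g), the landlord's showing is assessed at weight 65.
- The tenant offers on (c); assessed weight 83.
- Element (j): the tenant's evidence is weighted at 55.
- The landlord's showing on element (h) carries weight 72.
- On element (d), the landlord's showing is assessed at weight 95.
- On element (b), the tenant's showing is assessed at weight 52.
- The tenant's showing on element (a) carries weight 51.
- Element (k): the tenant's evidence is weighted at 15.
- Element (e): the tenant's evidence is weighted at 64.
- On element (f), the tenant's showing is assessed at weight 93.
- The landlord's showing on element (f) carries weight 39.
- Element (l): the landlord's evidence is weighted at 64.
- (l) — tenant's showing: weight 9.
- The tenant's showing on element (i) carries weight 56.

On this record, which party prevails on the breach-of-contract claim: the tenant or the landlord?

landlord

— Issue I —
At Stage I.1 the tenant must meet the balance of probabilities (weight is at least 52): on (a) the weight is 51, < 52, so (a) does not meet the standard; on (b) the weight is 52, ≥ 52, so (b) meets the standard.
  Stage I.1 not carried; the tenant fails its burden.
The landlord prevails on this issue.
— Issue II —
Stage II.1 — burden on tenant; standard: the balance of probabilities (weight is at least 54).
    (e): 64 ≥ 54 [met]
    (f): 93 − 39 = 54 ≥ 54 [met]
  Stage II.1 is satisfied; the onus moves to the landlord.
Stage II.2 — burden on landlord; standard: a heightened civil standard (weight is at least 71).
    (g): 65 < 71 [not met]
    (h): 72 ≥ 71 [met]
  Not every element is met, so the landlord fails to carry Stage II.2.
The tenant prevails on this issue.
— Issue III —
At Stage III.1 the tenant must meet the balance of probabilities (weight exceeds 54): on (i) the weight is 56, > 54, so (i) meets the standard; on (j) the weight is 55, > 54, so (j) meets the standard.
  Stage III.1 carried; the burden shifts to the landlord.
At Stage III.2 the landlord must meet the balance of probabilities (weight exceeds 54): on (k) the weight is 73 less the opposing 15 gives net 58, > 54, so (k) meets the standard; on (l) the weight is 64 less the opposing 9 gives net 55, which does exceed 54, so (l) meets the standard.
  All elements met at the final stage.
All stages carried — the landlord prevails on this issue.
Per-issue: Issue I → landlord; Issue II → tenant; Issue III → landlord. The tenant must prevail on every issue; overall, the landlord prevails.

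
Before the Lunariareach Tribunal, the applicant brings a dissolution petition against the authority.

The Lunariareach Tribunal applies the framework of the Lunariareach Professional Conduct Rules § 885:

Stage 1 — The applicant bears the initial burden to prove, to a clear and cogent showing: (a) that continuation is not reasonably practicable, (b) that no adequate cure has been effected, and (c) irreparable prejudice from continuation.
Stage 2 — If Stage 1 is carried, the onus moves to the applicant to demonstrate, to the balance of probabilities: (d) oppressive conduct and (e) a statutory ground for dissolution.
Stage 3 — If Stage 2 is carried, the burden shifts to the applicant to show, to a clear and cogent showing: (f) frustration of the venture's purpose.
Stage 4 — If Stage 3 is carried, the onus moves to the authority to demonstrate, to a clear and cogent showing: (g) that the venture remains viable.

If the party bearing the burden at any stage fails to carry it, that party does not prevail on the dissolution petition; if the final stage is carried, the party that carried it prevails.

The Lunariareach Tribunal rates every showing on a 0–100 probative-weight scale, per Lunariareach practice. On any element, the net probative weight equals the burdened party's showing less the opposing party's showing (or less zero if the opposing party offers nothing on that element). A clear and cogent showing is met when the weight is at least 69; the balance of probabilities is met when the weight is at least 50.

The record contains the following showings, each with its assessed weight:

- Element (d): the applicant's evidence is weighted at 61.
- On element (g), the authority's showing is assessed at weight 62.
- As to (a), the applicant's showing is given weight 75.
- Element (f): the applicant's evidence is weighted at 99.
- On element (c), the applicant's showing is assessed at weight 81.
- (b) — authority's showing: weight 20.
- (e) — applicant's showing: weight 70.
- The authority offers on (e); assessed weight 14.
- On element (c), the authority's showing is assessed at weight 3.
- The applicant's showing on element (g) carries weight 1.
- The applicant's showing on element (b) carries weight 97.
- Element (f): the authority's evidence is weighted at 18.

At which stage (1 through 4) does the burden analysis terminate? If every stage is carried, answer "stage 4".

stage 4

Stage 1 (applicant, a clear and cogent showing, weight is at least 69): (a) 75 ≥ 69 — meets; (b) net 97−20=77 ≥ 69 — meets; (c) net 81−3=78 ≥ 69 — meets.
  Stage 1 carried; the burden remains with the applicant.
Stage 2 (applicant, the balance of probabilities, weight is at least 50): (d) 61 ≥ 50 — meets; (e) net 70−14=56 ≥ 50 — meets.
  Stage 2 carried; the burden remains with the applicant.
Stage 3 (applicant, a clear and cogent showing, weight is at least 69): (f) net 99−18=81 ≥ 69 — meets.
  All elements met. The burden passes to the authority.
Stage 4 (authority, a clear and cogent showing, weight is at least 69): (g) net 62−1=61 < 69 — fails.
  Not every element is met, so the authority fails to carry Stage 4.
The applicant prevails.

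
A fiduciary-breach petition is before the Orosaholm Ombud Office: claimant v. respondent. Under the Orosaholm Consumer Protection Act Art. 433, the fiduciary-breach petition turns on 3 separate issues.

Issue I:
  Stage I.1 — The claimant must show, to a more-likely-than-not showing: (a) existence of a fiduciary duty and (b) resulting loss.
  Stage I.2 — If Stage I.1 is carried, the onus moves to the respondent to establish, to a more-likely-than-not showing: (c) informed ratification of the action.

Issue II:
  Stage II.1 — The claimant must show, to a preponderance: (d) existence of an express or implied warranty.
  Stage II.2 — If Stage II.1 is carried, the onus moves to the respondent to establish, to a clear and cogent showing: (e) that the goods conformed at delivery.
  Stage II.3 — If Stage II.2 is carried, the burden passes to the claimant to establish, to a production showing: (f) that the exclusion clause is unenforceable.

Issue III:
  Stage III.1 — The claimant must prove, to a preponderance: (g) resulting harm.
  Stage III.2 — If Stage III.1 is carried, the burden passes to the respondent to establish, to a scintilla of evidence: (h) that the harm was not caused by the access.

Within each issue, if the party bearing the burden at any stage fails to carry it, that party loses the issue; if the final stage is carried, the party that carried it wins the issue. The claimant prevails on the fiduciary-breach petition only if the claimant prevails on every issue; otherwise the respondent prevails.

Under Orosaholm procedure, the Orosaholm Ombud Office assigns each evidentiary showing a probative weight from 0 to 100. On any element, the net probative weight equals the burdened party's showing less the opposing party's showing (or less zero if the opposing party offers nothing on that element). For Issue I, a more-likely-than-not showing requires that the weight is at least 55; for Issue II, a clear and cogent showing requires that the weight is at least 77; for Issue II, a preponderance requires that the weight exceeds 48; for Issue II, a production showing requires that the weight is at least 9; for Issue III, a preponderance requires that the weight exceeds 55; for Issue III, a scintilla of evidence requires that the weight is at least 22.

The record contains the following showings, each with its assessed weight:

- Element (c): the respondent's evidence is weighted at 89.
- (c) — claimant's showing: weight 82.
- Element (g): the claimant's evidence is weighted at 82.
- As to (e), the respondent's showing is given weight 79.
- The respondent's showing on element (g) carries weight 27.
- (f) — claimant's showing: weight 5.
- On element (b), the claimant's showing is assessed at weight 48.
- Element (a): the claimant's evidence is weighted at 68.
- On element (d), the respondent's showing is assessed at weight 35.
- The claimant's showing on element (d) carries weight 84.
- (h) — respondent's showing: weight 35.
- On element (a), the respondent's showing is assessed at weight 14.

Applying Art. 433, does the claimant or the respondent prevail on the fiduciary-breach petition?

respondent

— Issue I —
At Stage I.1 the claimant must meet a more-likely-than-not showing (weight is at least 55): on (a) the weight is 68 less the opposing 14 gives net 54, < 55, so (a) does not meet the standard; on (b) the weight is 48, < 55, so (b) does not meet the standard.
  The claimant does not carry Stage I.1.
The analysis ends at Stage I.1; the respondent prevails on this issue.
— Issue II —
At Stage II.1 the claimant must meet a preponderance (weight exceeds 48): on (d) the weight is 84 less the opposing 35 gives net 49, > 48, so (d) meets the standard.
  Stage II.1 carried; the burden shifts to the respondent.
At Stage II.2 the respondent must meet a clear and cogent showing (weight is at least 77): on (e) the weight is 79, which does reach 77, so (e) meets the standard.
  All elements met. The burden passes to the claimant.
At Stage II.3 the claimant must meet a production showing (weight is at least 9): on (f) the weight is 5, which does not reach 9, so (f) does not meet the standard.
  Stage II.3 not carried; the claimant fails its burden.
The respondent prevails on this issue.
— Issue III —
At Stage III.1 the claimant must meet a preponderance (weight exceeds 55): on (g) the weight is 82 less the opposing 27 gives net 55, ≤ 55, so (g) does not meet the standard.
  Not every element is met, so the claimant fails to carry Stage III.1.
The analysis ends at Stage III.1; the respondent prevails on this issue.
Per-issue: Issue I → respondent; Issue II → respondent; Issue III → respondent. The claimant must prevail on every issue; overall, the respondent prevails.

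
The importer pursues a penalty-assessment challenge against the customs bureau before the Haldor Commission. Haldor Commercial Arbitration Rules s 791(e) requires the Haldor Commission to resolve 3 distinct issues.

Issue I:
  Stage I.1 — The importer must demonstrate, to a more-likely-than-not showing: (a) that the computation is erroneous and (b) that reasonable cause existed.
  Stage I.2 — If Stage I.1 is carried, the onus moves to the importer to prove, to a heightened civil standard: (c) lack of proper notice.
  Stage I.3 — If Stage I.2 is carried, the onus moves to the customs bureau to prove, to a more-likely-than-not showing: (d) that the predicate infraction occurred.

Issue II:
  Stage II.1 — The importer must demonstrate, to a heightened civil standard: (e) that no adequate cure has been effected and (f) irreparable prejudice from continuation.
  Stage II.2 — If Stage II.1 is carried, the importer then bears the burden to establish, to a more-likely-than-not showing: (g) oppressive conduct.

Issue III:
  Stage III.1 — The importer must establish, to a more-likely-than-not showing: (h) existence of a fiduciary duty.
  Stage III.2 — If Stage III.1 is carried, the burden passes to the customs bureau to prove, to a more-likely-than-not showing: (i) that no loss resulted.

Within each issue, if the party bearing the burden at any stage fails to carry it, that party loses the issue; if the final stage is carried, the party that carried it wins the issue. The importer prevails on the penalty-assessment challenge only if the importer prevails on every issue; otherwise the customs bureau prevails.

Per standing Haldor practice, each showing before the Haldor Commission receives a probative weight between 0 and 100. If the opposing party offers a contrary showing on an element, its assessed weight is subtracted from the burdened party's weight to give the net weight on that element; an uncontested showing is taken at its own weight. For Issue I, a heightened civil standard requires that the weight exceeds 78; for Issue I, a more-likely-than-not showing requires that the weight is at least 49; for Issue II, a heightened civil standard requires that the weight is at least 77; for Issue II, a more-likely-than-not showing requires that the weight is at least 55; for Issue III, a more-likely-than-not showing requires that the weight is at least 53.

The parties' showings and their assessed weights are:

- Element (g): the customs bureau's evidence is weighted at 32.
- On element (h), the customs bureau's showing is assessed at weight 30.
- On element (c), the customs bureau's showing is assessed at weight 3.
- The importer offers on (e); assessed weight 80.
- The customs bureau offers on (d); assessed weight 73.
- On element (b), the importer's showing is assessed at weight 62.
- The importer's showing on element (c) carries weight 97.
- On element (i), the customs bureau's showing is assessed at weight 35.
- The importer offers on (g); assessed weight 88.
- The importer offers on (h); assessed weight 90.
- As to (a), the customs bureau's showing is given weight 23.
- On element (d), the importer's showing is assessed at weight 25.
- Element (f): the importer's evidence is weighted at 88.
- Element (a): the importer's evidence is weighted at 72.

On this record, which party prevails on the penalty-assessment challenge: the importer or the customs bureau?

importer

— Issue I —
At Stage I.1 the importer must meet a more-likely-than-not showing (weight is at least 49): on (a) the weight is 72 less the opposing 23 gives net 49, which does reach 49, so (a) meets the standard; on (b) the weight is 62, which does reach 49, so (b) meets the standard.
  Stage I.1 is satisfied; the importer continues to bear the burden.
At Stage I.2 the importer must meet a heightened civil standard (weight exceeds 78): on (c) the weight is 97 less the opposing 3 gives net 94, > 78, so (c) meets the standard.
  Stage I.2 is satisfied; the onus moves to the customs bureau.
At Stage I.3 the customs bureau must meet a more-likely-than-not showing (weight is at least 49): on (d) the weight is 73 less the opposing 25 gives net 48, which does not reach 49, so (d) does not meet the standard.
  Not every element is met, so the customs bureau fails to carry Stage I.3.
So the importer prevails on this issue.
— Issue II —
Stage II.1 (importer, a heightened civil standard, weight is at least 77): (e) 80 ≥ 77 — meets; (f) 88 ≥ 77 — meets.
  Stage II.1 is satisfied; the importer continues to bear the burden.
Stage II.2 (importer, a more-likely-than-not showing, weight is at least 55): (g) net 88−32=56 ≥ 55 — meets.
  All elements met at the final stage.
All stages carried — the importer prevails on this issue.
— Issue III —
Stage III.1 — burden on importer; standard: a more-likely-than-not showing (weight is at least 53).
    (h): 90 − 30 = 60 ≥ 53 [met]
  The importer carries Stage III.1; the customs bureau now bears the burden.
Stage III.2 — burden on customs bureau; standard: a more-likely-than-not showing (weight is at least 53).
    (i): 35 < 53 [not met]
  Not every element is met, so the customs bureau fails to carry Stage III.2.
The analysis ends at Stage III.2; the importer prevails on this issue.
Per-issue: Issue I → importer; Issue II → importer; Issue III → importer. The importer must prevail on every issue; overall, the importer prevails.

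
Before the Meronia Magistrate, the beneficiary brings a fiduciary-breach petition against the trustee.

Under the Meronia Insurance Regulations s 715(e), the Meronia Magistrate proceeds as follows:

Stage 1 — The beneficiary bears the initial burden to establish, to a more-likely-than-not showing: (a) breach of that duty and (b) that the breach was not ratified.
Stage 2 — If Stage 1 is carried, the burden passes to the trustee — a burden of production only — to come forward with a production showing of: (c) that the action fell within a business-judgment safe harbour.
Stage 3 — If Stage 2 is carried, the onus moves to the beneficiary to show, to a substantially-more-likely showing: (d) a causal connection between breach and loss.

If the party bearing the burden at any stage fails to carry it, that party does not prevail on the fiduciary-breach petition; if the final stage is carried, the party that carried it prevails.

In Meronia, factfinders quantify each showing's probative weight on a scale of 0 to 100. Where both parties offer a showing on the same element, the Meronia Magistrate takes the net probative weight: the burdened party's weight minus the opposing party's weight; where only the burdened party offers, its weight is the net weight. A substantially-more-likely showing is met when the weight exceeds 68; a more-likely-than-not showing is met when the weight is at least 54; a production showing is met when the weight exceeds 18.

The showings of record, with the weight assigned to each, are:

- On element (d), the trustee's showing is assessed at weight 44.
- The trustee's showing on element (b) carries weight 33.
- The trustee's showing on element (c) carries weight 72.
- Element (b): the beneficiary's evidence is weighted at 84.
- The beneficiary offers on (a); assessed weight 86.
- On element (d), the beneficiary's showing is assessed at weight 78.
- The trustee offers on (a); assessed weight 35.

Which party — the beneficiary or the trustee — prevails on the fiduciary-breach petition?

Stage 1 — burden on beneficiary; standard: a more-likely-than-not showing (weight is at least 54).
    (a): 86 − 35 = 51 < 54 [not met]
    (b): 84 − 33 = 51 < 54 [not met]
  The beneficiary does not carry Stage 1.
The trustee prevails.

trustee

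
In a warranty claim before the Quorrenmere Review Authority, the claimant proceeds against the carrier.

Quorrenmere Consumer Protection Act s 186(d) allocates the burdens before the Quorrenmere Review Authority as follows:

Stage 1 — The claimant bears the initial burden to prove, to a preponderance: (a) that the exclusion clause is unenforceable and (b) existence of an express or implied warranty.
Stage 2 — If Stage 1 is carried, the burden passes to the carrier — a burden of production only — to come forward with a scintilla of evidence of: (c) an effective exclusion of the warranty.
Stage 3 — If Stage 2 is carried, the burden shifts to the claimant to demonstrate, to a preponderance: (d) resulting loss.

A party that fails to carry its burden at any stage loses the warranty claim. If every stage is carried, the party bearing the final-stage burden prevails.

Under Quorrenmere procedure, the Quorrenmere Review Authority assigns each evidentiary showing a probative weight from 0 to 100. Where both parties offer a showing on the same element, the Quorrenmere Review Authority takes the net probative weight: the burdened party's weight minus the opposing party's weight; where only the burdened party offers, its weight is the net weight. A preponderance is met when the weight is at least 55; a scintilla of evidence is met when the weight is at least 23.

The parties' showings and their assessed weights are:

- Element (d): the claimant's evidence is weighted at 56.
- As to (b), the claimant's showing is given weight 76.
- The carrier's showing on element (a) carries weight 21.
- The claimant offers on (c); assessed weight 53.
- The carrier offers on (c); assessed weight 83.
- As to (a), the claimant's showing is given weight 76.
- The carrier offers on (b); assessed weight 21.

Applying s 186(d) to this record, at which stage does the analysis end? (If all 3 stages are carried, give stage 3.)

stage 3

At Stage 1 the claimant must meet a preponderance (weight is at least 55): on (a) the weight is 76 less the opposing 21 gives net 55, which does reach 55, so (a) meets the standard; on (b) the weight is 76 less the opposing 21 gives net 55, ≥ 55, so (b) meets the standard.
  The claimant carries Stage 1; the carrier now bears the burden.
At Stage 2 the carrier must meet a scintilla of evidence (weight is at least 23): on (c) the weight is 83 less the opposing 53 gives net 30, ≥ 23, so (c) meets the standard.
  Stage 2 is satisfied; the onus moves to the claimant.
At Stage 3 the claimant must meet a preponderance (weight is at least 55): on (d) the weight is 56, ≥ 55, so (d) meets the standard.
  The claimant carries the last stage.
All stages carried — the claimant prevails.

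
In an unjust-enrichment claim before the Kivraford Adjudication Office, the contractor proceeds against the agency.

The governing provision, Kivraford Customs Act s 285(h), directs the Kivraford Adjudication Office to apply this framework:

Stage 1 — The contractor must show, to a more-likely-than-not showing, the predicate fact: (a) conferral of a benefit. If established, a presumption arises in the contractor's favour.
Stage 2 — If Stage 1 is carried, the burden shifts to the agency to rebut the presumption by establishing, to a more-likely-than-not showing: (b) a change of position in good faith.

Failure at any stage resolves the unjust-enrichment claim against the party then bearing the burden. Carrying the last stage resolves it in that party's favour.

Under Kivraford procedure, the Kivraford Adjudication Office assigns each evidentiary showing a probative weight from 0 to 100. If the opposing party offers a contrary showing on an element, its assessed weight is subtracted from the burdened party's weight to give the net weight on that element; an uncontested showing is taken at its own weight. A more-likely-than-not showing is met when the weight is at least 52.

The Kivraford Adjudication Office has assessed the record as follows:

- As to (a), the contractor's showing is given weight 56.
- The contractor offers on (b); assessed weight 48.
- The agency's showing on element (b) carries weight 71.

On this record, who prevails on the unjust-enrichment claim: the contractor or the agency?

contractor

Stage 1 — burden on contractor; standard: a more-likely-than-not showing (weight is at least 52).
    (a): 56 ≥ 52 [met]
  Stage 1 is satisfied; the onus moves to the agency.
Stage 2 — burden on agency; standard: a more-likely-than-not showing (weight is at least 52).
    (b): 71 − 48 = 23 < 52 [not met]
  The agency does not carry Stage 2.
The analysis ends at Stage 2; the contractor prevails.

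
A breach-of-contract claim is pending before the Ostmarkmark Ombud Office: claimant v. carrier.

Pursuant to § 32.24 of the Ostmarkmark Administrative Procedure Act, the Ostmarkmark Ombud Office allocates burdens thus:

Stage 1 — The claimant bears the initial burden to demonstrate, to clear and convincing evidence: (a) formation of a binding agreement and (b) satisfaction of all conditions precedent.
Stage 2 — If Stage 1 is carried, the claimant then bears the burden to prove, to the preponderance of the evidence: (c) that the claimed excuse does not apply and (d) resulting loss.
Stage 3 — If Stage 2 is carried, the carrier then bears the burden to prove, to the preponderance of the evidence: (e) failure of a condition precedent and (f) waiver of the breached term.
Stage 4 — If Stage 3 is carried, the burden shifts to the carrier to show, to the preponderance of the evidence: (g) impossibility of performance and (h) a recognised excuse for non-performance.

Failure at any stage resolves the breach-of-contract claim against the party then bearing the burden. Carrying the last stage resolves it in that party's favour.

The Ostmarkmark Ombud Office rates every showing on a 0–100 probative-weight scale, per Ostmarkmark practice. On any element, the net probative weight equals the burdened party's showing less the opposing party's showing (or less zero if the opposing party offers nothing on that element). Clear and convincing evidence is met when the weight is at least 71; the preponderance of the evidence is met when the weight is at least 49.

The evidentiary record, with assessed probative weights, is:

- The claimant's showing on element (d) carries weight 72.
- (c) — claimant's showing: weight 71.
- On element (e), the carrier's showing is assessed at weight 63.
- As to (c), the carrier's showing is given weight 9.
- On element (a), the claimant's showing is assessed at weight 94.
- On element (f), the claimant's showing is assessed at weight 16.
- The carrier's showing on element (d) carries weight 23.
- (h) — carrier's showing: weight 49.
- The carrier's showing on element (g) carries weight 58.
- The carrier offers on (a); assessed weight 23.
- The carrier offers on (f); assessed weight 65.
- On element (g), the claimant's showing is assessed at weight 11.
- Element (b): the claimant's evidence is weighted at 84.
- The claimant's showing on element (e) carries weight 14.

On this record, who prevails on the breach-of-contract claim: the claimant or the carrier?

claimant

At Stage 1 the claimant must meet clear and convincing evidence (weight is at least 71): on (a) the weight is 94 less the opposing 23 gives net 71, ≥ 71, so (a) meets the standard; on (b) the weight is 84, which does reach 71, so (b) meets the standard.
  Stage 1 carried; the burden remains with the claimant.
At Stage 2 the claimant must meet the preponderance of the evidence (weight is at least 49): on (c) the weight is 71 less the opposing 9 gives net 62, which does reach 49, so (c) meets the standard; on (d) the weight is 72 less the opposing 23 gives net 49, ≥ 49, so (d) meets the standard.
  All elements met. The burden passes to the carrier.
At Stage 3 the carrier must meet the preponderance of the evidence (weight is at least 49): on (e) the weight is 63 less the opposing 14 gives net 49, which does reach 49, so (e) meets the standard; on (f) the weight is 65 less the opposing 16 gives net 49, ≥ 49, so (f) meets the standard.
  All elements met. The carrier retains the burden for Stage 4.
At Stage 4 the carrier must meet the preponderance of the evidence (weight is at least 49): on (g) the weight is 58 less the opposing 11 gives net 47, < 49, so (g) does not meet the standard; on (h) the weight is 49, which does reach 49, so (h) meets the standard.
  The carrier does not carry Stage 4.
So the claimant prevails.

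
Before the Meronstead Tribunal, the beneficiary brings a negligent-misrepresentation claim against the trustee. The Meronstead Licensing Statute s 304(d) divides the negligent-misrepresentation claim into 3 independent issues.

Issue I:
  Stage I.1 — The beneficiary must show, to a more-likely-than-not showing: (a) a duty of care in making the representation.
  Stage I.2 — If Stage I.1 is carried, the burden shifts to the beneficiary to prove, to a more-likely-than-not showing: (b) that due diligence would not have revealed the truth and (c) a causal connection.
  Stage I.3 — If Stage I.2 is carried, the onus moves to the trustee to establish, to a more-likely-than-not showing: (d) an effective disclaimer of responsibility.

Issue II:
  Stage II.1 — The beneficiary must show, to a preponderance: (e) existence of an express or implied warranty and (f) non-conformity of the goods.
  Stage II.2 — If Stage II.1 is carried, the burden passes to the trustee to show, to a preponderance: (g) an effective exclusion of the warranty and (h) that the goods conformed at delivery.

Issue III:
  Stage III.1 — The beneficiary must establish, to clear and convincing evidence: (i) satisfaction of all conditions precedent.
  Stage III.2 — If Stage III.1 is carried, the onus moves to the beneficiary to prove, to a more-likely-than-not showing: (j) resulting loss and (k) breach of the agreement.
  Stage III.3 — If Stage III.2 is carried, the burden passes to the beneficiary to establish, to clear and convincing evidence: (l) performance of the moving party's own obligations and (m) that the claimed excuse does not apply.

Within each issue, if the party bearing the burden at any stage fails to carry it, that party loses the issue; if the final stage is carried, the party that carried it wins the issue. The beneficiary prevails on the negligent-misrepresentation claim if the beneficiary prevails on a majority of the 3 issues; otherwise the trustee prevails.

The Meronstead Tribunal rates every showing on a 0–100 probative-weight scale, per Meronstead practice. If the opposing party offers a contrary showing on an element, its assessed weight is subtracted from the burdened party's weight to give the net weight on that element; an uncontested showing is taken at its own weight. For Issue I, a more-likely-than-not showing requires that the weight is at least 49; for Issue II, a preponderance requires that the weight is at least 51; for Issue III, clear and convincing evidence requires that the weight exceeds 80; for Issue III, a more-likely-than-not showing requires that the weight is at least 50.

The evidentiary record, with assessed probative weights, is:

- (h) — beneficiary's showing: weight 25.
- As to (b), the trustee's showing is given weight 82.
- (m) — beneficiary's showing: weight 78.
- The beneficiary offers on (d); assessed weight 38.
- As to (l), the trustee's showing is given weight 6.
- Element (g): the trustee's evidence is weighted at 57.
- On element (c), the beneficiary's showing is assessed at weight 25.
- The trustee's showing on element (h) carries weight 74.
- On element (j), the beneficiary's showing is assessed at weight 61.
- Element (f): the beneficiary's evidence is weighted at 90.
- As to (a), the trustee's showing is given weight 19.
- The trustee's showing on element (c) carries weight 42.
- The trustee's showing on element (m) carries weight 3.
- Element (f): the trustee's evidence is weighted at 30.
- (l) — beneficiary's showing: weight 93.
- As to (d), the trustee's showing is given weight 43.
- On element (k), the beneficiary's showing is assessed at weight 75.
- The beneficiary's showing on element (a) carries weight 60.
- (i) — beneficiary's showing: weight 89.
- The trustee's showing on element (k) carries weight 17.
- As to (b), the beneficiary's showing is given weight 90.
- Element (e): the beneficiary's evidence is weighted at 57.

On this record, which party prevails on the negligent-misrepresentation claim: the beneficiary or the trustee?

— Issue I —
Stage I.1 (beneficiary, a more-likely-than-not showing, weight is at least 49): (a) net 60−19=41 < 49 — fails.
  Not every element is met, so the beneficiary fails to carry Stage I.1.
The trustee prevails on this issue.
— Issue II —
Stage II.1 — burden on beneficiary; standard: a preponderance (weight is at least 51).
    (e): 57 ≥ 51 [met]
    (f): 90 − 30 = 60 ≥ 51 [met]
  Stage II.1 is satisfied; the onus moves to the trustee.
Stage II.2 — burden on trustee; standard: a preponderance (weight is at least 51).
    (g): 57 ≥ 51 [met]
    (h): 74 − 25 = 49 < 51 [not met]
  Stage II.2 not carried; the trustee fails its burden.
The beneficiary prevails on this issue.
— Issue III —
At Stage III.1 the beneficiary must meet clear and convincing evidence (weight exceeds 80): on (i) the weight is 89, which does exceed 80, so (i) meets the standard.
  Stage III.1 is satisfied; the beneficiary continues to bear the burden.
At Stage III.2 the beneficiary must meet a more-likely-than-not showing (weight is at least 50): on (j) the weight is 61, ≥ 50, so (j) meets the standard; on (k) the weight is 75 less the opposing 17 gives net 58, ≥ 50, so (k) meets the standard.
  Stage III.2 carried; the burden remains with the beneficiary.
At Stage III.3 the beneficiary must meet clear and convincing evidence (weight exceeds 80): on (l) the weight is 93 less the opposing 6 gives net 87, > 80, so (l) meets the standard; on (m) the weight is 78 less the opposing 3 gives net 75, ≤ 80, so (m) does not meet the standard.
  The beneficiary does not carry Stage III.3.
So the trustee prevails on this issue.
Per-issue: Issue I → trustee; Issue II → beneficiary; Issue III → trustee. The beneficiary must prevail on a majority of issues; overall, the trustee prevails.

trustee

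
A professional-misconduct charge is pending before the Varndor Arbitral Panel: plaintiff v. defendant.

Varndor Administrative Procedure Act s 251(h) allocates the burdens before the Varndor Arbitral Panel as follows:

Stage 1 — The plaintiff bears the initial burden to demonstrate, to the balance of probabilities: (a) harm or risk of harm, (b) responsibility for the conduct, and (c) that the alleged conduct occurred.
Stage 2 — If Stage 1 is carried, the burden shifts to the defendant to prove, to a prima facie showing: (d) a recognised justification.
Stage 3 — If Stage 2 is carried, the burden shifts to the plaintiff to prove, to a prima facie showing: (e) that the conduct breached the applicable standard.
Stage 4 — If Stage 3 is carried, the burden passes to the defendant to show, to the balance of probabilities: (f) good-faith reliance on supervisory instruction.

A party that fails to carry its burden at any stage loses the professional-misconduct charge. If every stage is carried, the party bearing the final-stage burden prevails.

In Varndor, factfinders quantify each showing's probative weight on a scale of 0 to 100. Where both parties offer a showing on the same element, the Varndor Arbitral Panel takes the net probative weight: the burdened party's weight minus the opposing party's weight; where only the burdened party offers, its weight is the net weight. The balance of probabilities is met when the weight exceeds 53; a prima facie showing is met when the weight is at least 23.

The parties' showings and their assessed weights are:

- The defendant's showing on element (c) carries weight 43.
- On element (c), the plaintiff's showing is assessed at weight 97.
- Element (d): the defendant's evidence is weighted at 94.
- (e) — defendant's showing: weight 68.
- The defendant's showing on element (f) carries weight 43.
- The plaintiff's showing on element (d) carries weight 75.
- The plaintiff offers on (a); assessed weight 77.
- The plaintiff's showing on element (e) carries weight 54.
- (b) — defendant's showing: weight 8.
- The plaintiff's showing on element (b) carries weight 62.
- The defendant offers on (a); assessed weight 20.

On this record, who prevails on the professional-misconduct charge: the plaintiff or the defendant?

plaintiff

At Stage 1 the plaintiff must meet the balance of probabilities (weight exceeds 53): on (a) the weight is 77 less the opposing 20 gives net 57, > 53, so (a) meets the standard; on (b) the weight is 62 less the opposing 8 gives net 54, > 53, so (b) meets the standard; on (c) the weight is 97 less the opposing 43 gives net 54, > 53, so (c) meets the standard.
  Stage 1 is satisfied; the onus moves to the defendant.
At Stage 2 the defendant must meet a prima facie showing (weight is at least 23): on (d) the weight is 94 less the opposing 75 gives net 19, which does not reach 23, so (d) does not meet the standard.
  Not every element is met, so the defendant fails to carry Stage 2.
So the plaintiff prevails.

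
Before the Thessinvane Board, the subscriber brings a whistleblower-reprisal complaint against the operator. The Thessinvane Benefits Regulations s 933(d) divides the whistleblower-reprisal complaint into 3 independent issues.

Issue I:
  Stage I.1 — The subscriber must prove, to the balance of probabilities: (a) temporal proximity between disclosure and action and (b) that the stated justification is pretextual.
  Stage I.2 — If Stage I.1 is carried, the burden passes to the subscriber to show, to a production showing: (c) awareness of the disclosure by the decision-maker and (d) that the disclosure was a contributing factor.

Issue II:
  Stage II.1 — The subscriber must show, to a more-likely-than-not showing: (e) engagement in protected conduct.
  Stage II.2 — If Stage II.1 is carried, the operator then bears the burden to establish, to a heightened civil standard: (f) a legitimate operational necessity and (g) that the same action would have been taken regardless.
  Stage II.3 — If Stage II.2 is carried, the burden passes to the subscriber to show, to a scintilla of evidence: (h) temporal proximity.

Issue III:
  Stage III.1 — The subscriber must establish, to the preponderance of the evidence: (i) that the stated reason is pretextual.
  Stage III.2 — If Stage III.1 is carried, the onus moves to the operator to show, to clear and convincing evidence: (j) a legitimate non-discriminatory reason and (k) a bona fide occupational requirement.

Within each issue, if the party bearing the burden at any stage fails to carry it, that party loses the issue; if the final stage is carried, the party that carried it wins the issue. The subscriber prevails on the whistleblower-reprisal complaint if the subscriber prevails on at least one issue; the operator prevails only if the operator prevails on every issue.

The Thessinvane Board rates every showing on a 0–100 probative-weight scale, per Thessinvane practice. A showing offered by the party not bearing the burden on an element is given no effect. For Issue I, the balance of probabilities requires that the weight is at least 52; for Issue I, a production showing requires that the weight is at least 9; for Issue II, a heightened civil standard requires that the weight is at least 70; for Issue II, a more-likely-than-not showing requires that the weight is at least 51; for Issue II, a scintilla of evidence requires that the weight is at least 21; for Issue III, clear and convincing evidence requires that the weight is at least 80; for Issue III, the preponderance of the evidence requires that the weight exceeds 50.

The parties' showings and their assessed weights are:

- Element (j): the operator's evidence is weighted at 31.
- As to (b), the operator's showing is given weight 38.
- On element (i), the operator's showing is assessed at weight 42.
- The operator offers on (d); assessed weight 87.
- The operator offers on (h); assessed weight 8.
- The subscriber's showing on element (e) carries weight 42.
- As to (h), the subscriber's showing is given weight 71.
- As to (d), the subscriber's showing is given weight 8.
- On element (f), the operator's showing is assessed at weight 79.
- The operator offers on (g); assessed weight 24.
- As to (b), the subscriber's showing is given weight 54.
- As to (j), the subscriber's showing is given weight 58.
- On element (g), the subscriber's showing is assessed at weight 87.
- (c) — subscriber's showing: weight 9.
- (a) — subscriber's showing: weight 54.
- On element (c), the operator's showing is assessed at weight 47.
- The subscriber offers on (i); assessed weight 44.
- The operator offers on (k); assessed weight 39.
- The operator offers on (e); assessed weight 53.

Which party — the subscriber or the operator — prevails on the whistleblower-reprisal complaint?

operator

— Issue I —
At Stage I.1 the subscriber must meet the balance of probabilities (weight is at least 52): on (a) the weight is 54, ≥ 52, so (a) meets the standard; on (b) the weight is 54 (the operator's 38 is given no effect), which does reach 52, so (b) meets the standard.
  Stage I.1 is satisfied; the subscriber continues to bear the burden.
At Stage I.2 the subscriber must meet a production showing (weight is at least 9): on (c) the weight is 9 (the operator's 47 is given no effect), which does reach 9, so (c) meets the standard; on (d) the weight is 8 (the operator's 87 is given no effect), which does not reach 9, so (d) does not meet the standard.
  Stage I.2 not carried; the subscriber fails its burden.
So the operator prevails on this issue.
— Issue II —
Stage II.1 (subscriber, a more-likely-than-not showing, weight is at least 51): (e) 42 (operator's 53 disregarded) < 51 — fails.
  Not every element is met, so the subscriber fails to carry Stage II.1.
The analysis ends at Stage II.1; the operator prevails on this issue.
— Issue III —
Stage III.1 — burden on subscriber; standard: the preponderance of the evidence (weight exceeds 50).
    (i): 44 (operator's 42 disregarded) ≤ 50 [not met]
  Stage III.1 not carried; the subscriber fails its burden.
The analysis ends at Stage III.1; the operator prevails on this issue.
Per-issue: Issue I → operator; Issue II → operator; Issue III → operator. The subscriber must prevail on at least one issue; overall, the operator prevails.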